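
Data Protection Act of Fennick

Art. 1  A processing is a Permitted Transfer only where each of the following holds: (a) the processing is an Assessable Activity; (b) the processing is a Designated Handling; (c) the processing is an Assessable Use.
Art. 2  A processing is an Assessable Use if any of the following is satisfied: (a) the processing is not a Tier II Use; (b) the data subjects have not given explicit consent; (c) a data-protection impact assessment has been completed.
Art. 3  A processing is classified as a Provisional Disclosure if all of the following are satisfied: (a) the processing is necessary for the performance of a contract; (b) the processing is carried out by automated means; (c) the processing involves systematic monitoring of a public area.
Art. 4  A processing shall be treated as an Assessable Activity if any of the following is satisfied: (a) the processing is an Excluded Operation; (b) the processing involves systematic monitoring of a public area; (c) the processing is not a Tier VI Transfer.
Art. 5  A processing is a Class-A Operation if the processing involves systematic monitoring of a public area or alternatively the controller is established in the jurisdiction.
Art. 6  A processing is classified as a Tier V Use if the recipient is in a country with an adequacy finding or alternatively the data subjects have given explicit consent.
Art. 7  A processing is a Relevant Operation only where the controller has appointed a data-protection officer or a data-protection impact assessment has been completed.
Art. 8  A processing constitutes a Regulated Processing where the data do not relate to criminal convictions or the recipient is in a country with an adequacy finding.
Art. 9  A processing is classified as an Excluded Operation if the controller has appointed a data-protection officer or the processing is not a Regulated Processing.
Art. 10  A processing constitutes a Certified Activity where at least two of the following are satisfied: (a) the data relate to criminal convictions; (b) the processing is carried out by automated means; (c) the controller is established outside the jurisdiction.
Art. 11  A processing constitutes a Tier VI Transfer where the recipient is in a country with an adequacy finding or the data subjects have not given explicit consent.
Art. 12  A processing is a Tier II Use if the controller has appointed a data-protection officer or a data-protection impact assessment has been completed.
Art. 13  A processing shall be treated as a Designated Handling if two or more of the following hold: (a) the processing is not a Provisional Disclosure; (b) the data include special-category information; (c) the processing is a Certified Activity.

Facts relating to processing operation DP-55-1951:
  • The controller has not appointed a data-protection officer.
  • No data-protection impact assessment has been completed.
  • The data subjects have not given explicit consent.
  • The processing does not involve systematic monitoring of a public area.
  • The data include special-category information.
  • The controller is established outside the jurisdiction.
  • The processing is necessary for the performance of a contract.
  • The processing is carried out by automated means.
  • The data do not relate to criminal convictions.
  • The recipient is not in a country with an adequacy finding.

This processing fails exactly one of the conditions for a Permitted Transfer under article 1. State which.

article 8 — Regulated Processing: [the data do not relate to criminal convictions? yes] OR [the recipient is in a country with an adequacy finding? no] → satisfied.
article 9 — Excluded Operation: [the controller has appointed a data-protection officer? no] OR [not a Regulated Processing (article 8)? no] → not satisfied.
article 11 — Tier VI Transfer: [the recipient is in a country with an adequacy finding? no] OR [the data subjects have not given explicit consent? yes] → satisfied.
article 4 — Assessable Activity: [Excluded Operation (article 9)? no] OR [the processing involves systematic monitoring of a public area? no] OR [not a Tier VI Transfer (article 11)? no] → not satisfied.
article 3 — Provisional Disclosure: [the processing is necessary for the performance of a contract? yes] AND [the processing is carried out by automated means? yes] AND [the processing involves systematic monitoring of a public area? no] → not satisfied.
article 10 — Certified Activity: the data relate to criminal convictions? no; the processing is carried out by automated means? yes; the controller is established outside the jurisdiction? yes — 2 of 3 hold (need ≥2) → satisfied.
article 13 — Designated Handling: not a Provisional Disclosure (article 3)? yes; the data include special-category information? yes; Certified Activity (article 10)? yes — 3 of 3 hold (need ≥2) → satisfied.
article 12 — Tier II Use: [the controller has appointed a data-protection officer? no] OR [a data-protection impact assessment has been completed? no] → not satisfied.
article 2 — Assessable Use: [not a Tier II Use (article 12)? yes] OR [the data subjects have not given explicit consent? yes] OR [a data-protection impact assessment has been completed? no] → satisfied.
article 1 — Permitted Transfer: [Assessable Activity (article 4)? no] AND [Designated Handling (article 13)? yes] AND [Assessable Use (article 2)? yes] → not satisfied.

Assessable Activity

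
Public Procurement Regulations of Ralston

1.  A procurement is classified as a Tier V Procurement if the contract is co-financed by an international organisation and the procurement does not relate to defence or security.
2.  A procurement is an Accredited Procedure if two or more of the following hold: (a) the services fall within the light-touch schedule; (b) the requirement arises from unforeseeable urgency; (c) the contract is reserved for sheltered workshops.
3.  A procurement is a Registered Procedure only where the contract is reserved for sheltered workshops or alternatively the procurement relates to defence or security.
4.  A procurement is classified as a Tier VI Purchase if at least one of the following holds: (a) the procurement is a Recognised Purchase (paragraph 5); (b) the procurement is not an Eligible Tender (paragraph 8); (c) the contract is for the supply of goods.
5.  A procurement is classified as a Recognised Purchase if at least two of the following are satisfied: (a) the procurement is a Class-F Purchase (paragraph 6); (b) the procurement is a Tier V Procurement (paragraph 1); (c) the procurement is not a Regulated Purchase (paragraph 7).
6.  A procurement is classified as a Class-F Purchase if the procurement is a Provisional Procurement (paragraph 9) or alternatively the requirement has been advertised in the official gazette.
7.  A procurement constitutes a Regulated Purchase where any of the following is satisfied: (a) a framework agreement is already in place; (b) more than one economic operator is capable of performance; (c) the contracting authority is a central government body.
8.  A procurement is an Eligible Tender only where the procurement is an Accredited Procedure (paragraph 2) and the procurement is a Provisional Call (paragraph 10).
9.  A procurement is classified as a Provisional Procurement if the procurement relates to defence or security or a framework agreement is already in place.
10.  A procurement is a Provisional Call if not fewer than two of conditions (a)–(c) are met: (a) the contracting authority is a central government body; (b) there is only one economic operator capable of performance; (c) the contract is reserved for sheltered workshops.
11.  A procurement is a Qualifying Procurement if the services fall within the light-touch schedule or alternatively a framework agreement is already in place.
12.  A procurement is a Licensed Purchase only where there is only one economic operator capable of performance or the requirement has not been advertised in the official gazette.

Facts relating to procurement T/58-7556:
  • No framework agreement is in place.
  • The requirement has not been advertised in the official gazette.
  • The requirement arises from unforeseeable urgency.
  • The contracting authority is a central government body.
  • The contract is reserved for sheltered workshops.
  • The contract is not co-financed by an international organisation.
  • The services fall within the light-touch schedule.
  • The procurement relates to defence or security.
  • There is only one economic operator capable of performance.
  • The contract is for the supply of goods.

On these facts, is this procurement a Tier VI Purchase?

paragraph 9 — Provisional Procurement: [the procurement relates to defence or security? yes] OR [a framework agreement is already in place? no] → satisfied.
paragraph 6 — Class-F Purchase: [Provisional Procurement (paragraph 9)? yes] OR [the requirement has been advertised in the official gazette? no] → satisfied.
paragraph 1 — Tier V Procurement: [the contract is co-financed by an international organisation? no] AND [the procurement does not relate to defence or security? no] → not satisfied.
paragraph 7 — Regulated Purchase: [a framework agreement is already in place? no] OR [more than one economic operator is capable of performance? no] OR [the contracting authority is a central government body? yes] → satisfied.
paragraph 5 — Recognised Purchase: Class-F Purchase (paragraph 6)? yes; Tier V Procurement (paragraph 1)? no; not a Regulated Purchase (paragraph 7)? no — 1 of 3 hold (need ≥2) → not satisfied.
paragraph 2 — Accredited Procedure: the services fall within the light-touch schedule? yes; the requirement arises from unforeseeable urgency? yes; the contract is reserved for sheltered workshops? yes — 3 of 3 hold (need ≥2) → satisfied.
paragraph 10 — Provisional Call: the contracting authority is a central government body? yes; there is only one economic operator capable of performance? yes; the contract is reserved for sheltered workshops? yes — 3 of 3 hold (need ≥2) → satisfied.
paragraph 8 — Eligible Tender: [Accredited Procedure (paragraph 2)? yes] AND [Provisional Call (paragraph 10)? yes] → satisfied.
paragraph 4 — Tier VI Purchase: [Recognised Purchase (paragraph 5)? no] OR [not an Eligible Tender (paragraph 8)? no] OR [the contract is for the supply of goods? yes] → satisfied.

Yes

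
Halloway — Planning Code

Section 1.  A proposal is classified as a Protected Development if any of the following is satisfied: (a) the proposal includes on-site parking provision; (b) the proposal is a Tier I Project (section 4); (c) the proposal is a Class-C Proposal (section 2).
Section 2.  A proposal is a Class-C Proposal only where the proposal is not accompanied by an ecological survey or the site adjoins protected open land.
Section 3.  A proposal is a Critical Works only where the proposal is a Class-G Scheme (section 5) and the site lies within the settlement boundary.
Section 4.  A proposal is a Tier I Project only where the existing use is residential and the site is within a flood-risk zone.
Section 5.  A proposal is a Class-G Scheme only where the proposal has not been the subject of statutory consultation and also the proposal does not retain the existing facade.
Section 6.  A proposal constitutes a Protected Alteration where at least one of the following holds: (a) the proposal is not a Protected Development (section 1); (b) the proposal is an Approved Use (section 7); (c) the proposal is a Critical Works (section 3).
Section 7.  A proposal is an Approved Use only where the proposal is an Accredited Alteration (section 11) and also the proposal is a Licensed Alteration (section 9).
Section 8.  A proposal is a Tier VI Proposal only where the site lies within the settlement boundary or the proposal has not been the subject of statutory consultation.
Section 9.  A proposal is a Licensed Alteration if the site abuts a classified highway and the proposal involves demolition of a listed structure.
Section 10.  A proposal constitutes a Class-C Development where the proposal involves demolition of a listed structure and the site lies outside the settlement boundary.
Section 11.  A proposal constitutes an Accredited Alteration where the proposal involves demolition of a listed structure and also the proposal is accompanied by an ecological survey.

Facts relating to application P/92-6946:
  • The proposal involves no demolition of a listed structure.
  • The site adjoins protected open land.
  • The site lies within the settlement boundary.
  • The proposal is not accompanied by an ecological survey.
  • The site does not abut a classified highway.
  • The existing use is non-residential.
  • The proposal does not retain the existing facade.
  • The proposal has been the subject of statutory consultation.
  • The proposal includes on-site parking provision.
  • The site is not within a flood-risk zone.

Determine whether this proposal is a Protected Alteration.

section 4 — Tier I Project: [the existing use is residential? no] AND [the site is within a flood-risk zone? no] → not satisfied.
section 2 — Class-C Proposal: [the proposal is not accompanied by an ecological survey? yes] OR [the site adjoins protected open land? yes] → satisfied.
section 1 — Protected Development: [the proposal includes on-site parking provision? yes] OR [Tier I Project (section 4)? no] OR [Class-C Proposal (section 2)? yes] → satisfied.
section 11 — Accredited Alteration: [the proposal involves demolition of a listed structure? no] AND [the proposal is accompanied by an ecological survey? no] → not satisfied.
section 9 — Licensed Alteration: [the site abuts a classified highway? no] AND [the proposal involves demolition of a listed structure? no] → not satisfied.
section 7 — Approved Use: [Accredited Alteration (section 11)? no] AND [Licensed Alteration (section 9)? no] → not satisfied.
section 5 — Class-G Scheme: [the proposal has not been the subject of statutory consultation? no] AND [the proposal does not retain the existing facade? yes] → not satisfied.
section 3 — Critical Works: [Class-G Scheme (section 5)? no] AND [the site lies within the settlement boundary? yes] → not satisfied.
section 6 — Protected Alteration: [not a Protected Development (section 1)? no] OR [Approved Use (section 7)? no] OR [Critical Works (section 3)? no] → not satisfied.

No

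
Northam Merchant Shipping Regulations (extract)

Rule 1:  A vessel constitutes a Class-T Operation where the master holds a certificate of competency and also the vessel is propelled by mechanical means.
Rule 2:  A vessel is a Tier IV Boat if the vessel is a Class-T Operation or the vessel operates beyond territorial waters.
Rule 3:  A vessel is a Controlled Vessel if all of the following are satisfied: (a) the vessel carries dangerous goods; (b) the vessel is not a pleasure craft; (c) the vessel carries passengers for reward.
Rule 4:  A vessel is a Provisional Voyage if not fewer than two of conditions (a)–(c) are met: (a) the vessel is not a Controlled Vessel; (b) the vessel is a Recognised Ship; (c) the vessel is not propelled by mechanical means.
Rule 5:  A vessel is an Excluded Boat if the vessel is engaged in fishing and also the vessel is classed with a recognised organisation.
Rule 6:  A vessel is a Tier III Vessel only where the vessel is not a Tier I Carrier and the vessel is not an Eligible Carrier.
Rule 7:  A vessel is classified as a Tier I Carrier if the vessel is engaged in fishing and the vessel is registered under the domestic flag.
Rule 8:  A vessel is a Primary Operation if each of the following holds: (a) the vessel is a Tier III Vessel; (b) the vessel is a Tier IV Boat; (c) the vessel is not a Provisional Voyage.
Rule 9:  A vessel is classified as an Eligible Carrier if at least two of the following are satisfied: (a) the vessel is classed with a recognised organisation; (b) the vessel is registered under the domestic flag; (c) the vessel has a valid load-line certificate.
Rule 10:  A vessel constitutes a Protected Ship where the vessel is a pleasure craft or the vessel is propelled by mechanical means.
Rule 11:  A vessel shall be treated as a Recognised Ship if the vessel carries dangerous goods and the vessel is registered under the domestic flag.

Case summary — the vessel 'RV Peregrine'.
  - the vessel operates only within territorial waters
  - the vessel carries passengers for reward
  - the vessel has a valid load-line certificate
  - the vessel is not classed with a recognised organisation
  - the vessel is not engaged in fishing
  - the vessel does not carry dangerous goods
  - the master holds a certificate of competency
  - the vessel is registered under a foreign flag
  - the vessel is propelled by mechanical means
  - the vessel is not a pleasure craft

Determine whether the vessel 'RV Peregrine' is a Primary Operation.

Under rule 7: the vessel is engaged in fishing? no; and the vessel is registered under the domestic flag? no. So the vessel is not a Tier I Carrier.
Under rule 9: the vessel is classed with a recognised organisation? no; the vessel is registered under the domestic flag? no; the vessel has a valid load-line certificate? yes — 1 of 3 hold (need ≥2) → not satisfied.
Under rule 6: not a Tier I Carrier (rule 7)? yes; and not an Eligible Carrier (rule 9)? yes. So the vessel is a Tier III Vessel.
Under rule 1: the master holds a certificate of competency? yes; and the vessel is propelled by mechanical means? yes. So the vessel is a Class-T Operation.
Under rule 2: Class-T Operation (rule 1)? yes; or the vessel operates beyond territorial waters? no. So the vessel is a Tier IV Boat.
Under rule 3: the vessel carries dangerous goods? no; and the vessel is not a pleasure craft? yes; and the vessel carries passengers for reward? yes. So the vessel is not a Controlled Vessel.
Under rule 11: the vessel carries dangerous goods? no; and the vessel is registered under the domestic flag? no. So the vessel is not a Recognised Ship.
Under rule 4: not a Controlled Vessel (rule 3)? yes; Recognised Ship (rule 11)? no; the vessel is not propelled by mechanical means? no — 1 of 3 hold (need ≥2) → not satisfied.
Under rule 8: Tier III Vessel (rule 6)? yes; and Tier IV Boat (rule 2)? yes; and not a Provisional Voyage (rule 4)? yes. So the vessel is a Primary Operation.

Yes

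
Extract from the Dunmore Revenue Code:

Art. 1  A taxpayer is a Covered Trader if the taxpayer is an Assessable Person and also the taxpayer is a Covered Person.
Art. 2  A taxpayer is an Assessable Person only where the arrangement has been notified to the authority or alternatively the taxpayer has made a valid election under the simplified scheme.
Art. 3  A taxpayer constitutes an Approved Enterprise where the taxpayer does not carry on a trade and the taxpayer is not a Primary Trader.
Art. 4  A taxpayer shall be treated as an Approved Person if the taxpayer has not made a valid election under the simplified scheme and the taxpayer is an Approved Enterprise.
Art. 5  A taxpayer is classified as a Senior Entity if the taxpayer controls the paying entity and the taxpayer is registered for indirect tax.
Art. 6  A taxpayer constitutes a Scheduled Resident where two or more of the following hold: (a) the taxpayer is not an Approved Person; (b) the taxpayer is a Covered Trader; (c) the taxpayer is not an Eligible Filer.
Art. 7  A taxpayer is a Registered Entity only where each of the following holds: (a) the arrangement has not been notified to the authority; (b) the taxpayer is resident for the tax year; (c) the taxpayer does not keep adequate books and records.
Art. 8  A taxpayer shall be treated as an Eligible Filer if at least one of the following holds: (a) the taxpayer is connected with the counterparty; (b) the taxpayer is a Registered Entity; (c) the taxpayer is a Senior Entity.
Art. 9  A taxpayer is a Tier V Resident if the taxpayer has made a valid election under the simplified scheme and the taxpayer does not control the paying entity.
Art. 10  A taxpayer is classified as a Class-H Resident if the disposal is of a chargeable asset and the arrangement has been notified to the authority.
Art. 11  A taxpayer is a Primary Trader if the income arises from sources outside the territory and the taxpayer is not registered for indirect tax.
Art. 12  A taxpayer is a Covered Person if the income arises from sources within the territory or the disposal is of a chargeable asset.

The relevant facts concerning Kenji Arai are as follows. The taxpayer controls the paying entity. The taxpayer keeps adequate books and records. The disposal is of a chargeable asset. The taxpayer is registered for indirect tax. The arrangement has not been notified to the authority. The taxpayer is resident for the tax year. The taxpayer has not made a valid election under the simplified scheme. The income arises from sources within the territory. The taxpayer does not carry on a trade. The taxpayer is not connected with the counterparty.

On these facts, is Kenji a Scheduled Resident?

article 11 — Primary Trader: [the income arises from sources outside the territory? no] AND [the taxpayer is not registered for indirect tax? no] → not satisfied.
article 3 — Approved Enterprise: [the taxpayer does not carry on a trade? yes] AND [not a Primary Trader (article 11)? yes] → satisfied.
article 4 — Approved Person: [the taxpayer has not made a valid election under the simplified scheme? yes] AND [Approved Enterprise (article 3)? yes] → satisfied.
article 2 — Assessable Person: [the arrangement has been notified to the authority? no] OR [the taxpayer has made a valid election under the simplified scheme? no] → not satisfied.
article 12 — Covered Person: [the income arises from sources within the territory? yes] OR [the disposal is of a chargeable asset? yes] → satisfied.
article 1 — Covered Trader: [Assessable Person (article 2)? no] AND [Covered Person (article 12)? yes] → not satisfied.
article 7 — Registered Entity: [the arrangement has not been notified to the authority? yes] AND [the taxpayer is resident for the tax year? yes] AND [the taxpayer does not keep adequate books and records? no] → not satisfied.
article 5 — Senior Entity: [the taxpayer controls the paying entity? yes] AND [the taxpayer is registered for indirect tax? yes] → satisfied.
article 8 — Eligible Filer: [the taxpayer is connected with the counterparty? no] OR [Registered Entity (article 7)? no] OR [Senior Entity (article 5)? yes] → satisfied.
article 6 — Scheduled Resident: not an Approved Person (article 4)? no; Covered Trader (article 1)? no; not an Eligible Filer (article 8)? no — 0 of 3 hold (need ≥2) → not satisfied.

No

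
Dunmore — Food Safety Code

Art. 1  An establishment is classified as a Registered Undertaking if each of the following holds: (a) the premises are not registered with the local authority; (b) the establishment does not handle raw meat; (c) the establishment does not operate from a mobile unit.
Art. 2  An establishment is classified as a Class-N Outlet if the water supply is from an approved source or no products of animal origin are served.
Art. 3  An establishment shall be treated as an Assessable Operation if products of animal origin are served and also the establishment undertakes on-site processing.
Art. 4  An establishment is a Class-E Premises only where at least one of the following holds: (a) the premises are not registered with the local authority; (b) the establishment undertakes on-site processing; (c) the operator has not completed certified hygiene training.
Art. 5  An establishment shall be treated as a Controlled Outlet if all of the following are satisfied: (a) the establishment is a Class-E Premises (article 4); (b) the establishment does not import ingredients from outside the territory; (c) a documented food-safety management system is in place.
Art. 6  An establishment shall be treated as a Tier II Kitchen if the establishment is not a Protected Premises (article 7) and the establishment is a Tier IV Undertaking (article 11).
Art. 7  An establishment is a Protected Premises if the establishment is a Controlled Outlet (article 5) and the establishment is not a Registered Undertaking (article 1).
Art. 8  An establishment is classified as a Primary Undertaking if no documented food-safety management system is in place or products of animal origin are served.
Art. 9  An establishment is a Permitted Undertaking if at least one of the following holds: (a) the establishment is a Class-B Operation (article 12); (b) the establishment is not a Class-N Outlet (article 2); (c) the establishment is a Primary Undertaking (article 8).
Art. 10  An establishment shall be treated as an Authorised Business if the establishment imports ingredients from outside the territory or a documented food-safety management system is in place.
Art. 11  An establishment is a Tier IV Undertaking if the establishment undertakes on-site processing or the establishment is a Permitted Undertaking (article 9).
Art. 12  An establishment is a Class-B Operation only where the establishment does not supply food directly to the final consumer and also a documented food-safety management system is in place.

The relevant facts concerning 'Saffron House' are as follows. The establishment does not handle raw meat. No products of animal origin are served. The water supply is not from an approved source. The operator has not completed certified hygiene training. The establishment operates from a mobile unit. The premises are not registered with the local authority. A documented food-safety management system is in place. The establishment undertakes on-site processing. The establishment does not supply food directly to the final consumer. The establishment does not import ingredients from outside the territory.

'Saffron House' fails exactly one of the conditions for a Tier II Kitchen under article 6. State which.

Protected Premises

article 4 — Class-E Premises: [the premises are not registered with the local authority? yes] OR [the establishment undertakes on-site processing? yes] OR [the operator has not completed certified hygiene training? yes] → satisfied.
article 5 — Controlled Outlet: [Class-E Premises (article 4)? yes] AND [the establishment does not import ingredients from outside the territory? yes] AND [a documented food-safety management system is in place? yes] → satisfied.
article 1 — Registered Undertaking: [the premises are not registered with the local authority? yes] AND [the establishment does not handle raw meat? yes] AND [the establishment does not operate from a mobile unit? no] → not satisfied.
article 7 — Protected Premises: [Controlled Outlet (article 5)? yes] AND [not a Registered Undertaking (article 1)? yes] → satisfied.
article 12 — Class-B Operation: [the establishment does not supply food directly to the final consumer? yes] AND [a documented food-safety management system is in place? yes] → satisfied.
article 2 — Class-N Outlet: [the water supply is from an approved source? no] OR [no products of animal origin are served? yes] → satisfied.
article 8 — Primary Undertaking: [no documented food-safety management system is in place? no] OR [products of animal origin are served? no] → not satisfied.
article 9 — Permitted Undertaking: [Class-B Operation (article 12)? yes] OR [not a Class-N Outlet (article 2)? no] OR [Primary Undertaking (article 8)? no] → satisfied.
article 11 — Tier IV Undertaking: [the establishment undertakes on-site processing? yes] OR [Permitted Undertaking (article 9)? yes] → satisfied.
article 6 — Tier II Kitchen: [not a Protected Premises (article 7)? no] AND [Tier IV Undertaking (article 11)? yes] → not satisfied.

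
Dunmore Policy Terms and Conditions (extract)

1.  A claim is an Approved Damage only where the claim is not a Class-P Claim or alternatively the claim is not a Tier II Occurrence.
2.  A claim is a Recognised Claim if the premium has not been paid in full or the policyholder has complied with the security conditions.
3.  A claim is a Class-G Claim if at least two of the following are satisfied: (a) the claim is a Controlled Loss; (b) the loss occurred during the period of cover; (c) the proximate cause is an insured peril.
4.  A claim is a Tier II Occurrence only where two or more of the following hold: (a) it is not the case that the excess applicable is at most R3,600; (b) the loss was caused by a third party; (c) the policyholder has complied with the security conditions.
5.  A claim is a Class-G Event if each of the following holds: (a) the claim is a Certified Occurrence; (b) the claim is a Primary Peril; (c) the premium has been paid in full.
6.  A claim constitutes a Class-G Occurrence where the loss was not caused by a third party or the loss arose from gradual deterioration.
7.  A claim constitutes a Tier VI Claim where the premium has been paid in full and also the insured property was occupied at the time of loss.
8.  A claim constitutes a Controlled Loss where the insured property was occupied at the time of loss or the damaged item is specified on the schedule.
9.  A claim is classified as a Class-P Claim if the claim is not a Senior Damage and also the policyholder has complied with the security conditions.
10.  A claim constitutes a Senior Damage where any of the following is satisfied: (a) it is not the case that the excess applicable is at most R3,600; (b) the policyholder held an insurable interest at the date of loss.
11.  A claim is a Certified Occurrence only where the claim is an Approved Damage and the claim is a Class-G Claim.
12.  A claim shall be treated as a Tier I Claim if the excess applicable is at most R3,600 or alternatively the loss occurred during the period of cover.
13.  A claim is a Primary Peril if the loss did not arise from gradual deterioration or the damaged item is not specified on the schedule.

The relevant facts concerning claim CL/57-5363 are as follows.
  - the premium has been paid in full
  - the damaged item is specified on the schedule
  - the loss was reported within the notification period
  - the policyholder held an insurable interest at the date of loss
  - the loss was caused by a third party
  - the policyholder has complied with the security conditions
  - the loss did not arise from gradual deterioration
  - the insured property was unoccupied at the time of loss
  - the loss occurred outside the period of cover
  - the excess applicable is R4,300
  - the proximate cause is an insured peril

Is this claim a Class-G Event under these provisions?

Yes

paragraph 10 — Senior Damage: [excess applicable: R4,300 ≤ R3,600? no, so negated condition yes] OR [the policyholder held an insurable interest at the date of loss? yes] → satisfied.
paragraph 9 — Class-P Claim: [not a Senior Damage (paragraph 10)? no] AND [the policyholder has complied with the security conditions? yes] → not satisfied.
paragraph 4 — Tier II Occurrence: excess applicable: R4,300 ≤ R3,600? no, so negated condition yes; the loss was caused by a third party? yes; the policyholder has complied with the security conditions? yes — 3 of 3 hold (need ≥2) → satisfied.
paragraph 1 — Approved Damage: [not a Class-P Claim (paragraph 9)? yes] OR [not a Tier II Occurrence (paragraph 4)? no] → satisfied.
paragraph 8 — Controlled Loss: [the insured property was occupied at the time of loss? no] OR [the damaged item is specified on the schedule? yes] → satisfied.
paragraph 3 — Class-G Claim: Controlled Loss (paragraph 8)? yes; the loss occurred during the period of cover? no; the proximate cause is an insured peril? yes — 2 of 3 hold (need ≥2) → satisfied.
paragraph 11 — Certified Occurrence: [Approved Damage (paragraph 1)? yes] AND [Class-G Claim (paragraph 3)? yes] → satisfied.
paragraph 13 — Primary Peril: [the loss did not arise from gradual deterioration? yes] OR [the damaged item is not specified on the schedule? no] → satisfied.
paragraph 5 — Class-G Event: [Certified Occurrence (paragraph 11)? yes] AND [Primary Peril (paragraph 13)? yes] AND [the premium has been paid in full? yes] → satisfied.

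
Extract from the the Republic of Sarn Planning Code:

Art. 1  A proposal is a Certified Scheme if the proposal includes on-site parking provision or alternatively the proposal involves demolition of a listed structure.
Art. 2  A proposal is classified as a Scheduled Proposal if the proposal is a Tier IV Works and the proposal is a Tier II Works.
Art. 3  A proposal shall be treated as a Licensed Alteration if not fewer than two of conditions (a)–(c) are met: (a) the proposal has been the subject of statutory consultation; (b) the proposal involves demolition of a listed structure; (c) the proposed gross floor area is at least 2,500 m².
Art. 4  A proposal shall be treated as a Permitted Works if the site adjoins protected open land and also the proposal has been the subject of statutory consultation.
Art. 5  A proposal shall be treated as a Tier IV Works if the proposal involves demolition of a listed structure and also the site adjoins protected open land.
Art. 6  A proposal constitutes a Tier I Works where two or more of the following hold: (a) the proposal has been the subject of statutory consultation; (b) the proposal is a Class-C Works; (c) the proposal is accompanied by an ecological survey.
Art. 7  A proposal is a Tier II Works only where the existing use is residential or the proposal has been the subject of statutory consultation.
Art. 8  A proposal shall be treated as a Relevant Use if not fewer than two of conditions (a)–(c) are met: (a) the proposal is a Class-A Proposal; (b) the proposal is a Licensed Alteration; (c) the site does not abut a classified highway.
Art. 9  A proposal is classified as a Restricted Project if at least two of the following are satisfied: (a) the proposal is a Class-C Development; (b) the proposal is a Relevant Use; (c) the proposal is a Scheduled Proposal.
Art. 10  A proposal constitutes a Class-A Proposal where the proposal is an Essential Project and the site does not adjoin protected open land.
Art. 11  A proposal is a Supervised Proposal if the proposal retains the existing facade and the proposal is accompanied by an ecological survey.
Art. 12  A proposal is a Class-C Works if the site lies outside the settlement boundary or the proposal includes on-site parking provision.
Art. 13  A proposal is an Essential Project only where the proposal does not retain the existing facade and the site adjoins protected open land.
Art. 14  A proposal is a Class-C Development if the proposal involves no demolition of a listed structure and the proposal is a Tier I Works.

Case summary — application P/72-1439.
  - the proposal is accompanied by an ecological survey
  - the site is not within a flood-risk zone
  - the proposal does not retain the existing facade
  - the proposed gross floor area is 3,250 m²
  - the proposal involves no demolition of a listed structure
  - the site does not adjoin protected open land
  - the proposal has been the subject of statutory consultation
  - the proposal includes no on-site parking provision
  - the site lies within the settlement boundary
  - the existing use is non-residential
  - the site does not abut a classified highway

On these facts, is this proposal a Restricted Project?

Yes

Under article 12: the site lies outside the settlement boundary? no; or the proposal includes on-site parking provision? no. So the proposal is not a Class-C Works.
Under article 6: the proposal has been the subject of statutory consultation? yes; Class-C Works (article 12)? no; the proposal is accompanied by an ecological survey? yes — 2 of 3 hold (need ≥2) → satisfied.
Under article 14: the proposal involves no demolition of a listed structure? yes; and Tier I Works (article 6)? yes. So the proposal is a Class-C Development.
Under article 13: the proposal does not retain the existing facade? yes; and the site adjoins protected open land? no. So the proposal is not an Essential Project.
Under article 10: Essential Project (article 13)? no; and the site does not adjoin protected open land? yes. So the proposal is not a Class-A Proposal.
Under article 3: the proposal has been the subject of statutory consultation? yes; the proposal involves demolition of a listed structure? no; proposed gross floor area: 3,250 m² ≥ 2,500 m²? yes — 2 of 3 hold (need ≥2) → satisfied.
Under article 8: Class-A Proposal (article 10)? no; Licensed Alteration (article 3)? yes; the site does not abut a classified highway? yes — 2 of 3 hold (need ≥2) → satisfied.
Under article 5: the proposal involves demolition of a listed structure? no; and the site adjoins protected open land? no. So the proposal is not a Tier IV Works.
Under article 7: the existing use is residential? no; or the proposal has been the subject of statutory consultation? yes. So the proposal is a Tier II Works.
Under article 2: Tier IV Works (article 5)? no; and Tier II Works (article 7)? yes. So the proposal is not a Scheduled Proposal.
Under article 9: Class-C Development (article 14)? yes; Relevant Use (article 8)? yes; Scheduled Proposal (article 2)? no — 2 of 3 hold (need ≥2) → satisfied.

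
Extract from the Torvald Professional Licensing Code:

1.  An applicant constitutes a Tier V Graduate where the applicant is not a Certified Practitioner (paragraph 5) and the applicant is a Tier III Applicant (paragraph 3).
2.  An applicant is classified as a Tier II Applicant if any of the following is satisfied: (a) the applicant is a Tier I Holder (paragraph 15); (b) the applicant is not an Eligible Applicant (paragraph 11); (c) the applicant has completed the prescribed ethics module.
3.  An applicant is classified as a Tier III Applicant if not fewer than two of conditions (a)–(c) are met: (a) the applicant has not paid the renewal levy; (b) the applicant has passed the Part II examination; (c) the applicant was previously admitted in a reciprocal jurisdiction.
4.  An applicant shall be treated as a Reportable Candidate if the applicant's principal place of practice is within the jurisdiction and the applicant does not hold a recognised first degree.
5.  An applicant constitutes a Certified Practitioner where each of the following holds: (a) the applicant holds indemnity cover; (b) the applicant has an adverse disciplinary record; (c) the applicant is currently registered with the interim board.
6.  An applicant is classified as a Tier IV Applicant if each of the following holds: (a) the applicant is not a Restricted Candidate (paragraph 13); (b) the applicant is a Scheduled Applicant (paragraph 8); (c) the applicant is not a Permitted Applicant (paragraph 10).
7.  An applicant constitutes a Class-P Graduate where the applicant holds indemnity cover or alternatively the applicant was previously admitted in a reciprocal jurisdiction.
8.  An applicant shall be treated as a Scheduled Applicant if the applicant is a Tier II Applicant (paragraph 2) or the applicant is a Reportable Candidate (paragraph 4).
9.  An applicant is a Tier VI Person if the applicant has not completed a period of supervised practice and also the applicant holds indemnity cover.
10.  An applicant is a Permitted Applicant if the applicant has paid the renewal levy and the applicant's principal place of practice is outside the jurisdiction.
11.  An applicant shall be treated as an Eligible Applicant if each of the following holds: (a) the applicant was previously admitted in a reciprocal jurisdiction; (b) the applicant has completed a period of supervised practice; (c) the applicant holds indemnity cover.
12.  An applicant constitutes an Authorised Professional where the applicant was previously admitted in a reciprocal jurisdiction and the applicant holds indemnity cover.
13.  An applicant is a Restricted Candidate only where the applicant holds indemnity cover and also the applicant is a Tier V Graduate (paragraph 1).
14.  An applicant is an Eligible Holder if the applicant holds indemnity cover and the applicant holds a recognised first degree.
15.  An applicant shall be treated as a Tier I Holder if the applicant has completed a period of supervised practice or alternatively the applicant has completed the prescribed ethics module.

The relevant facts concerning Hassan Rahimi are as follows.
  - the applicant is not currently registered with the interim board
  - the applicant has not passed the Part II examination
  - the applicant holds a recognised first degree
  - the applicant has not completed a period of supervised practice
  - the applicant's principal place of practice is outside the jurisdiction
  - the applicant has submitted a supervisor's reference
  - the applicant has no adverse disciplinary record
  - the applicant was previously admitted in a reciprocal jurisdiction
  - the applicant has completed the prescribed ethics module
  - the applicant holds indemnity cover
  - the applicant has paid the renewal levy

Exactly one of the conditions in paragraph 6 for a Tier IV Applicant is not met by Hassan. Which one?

Under paragraph 5: the applicant holds indemnity cover? yes; and the applicant has an adverse disciplinary record? no; and the applicant is currently registered with the interim board? no. So the applicant is not a Certified Practitioner.
Under paragraph 3: the applicant has not paid the renewal levy? no; the applicant has passed the Part II examination? no; the applicant was previously admitted in a reciprocal jurisdiction? yes — 1 of 3 hold (need ≥2) → not satisfied.
Under paragraph 1: not a Certified Practitioner (paragraph 5)? yes; and Tier III Applicant (paragraph 3)? no. So the applicant is not a Tier V Graduate.
Under paragraph 13: the applicant holds indemnity cover? yes; and Tier V Graduate (paragraph 1)? no. So the applicant is not a Restricted Candidate.
Under paragraph 15: the applicant has completed a period of supervised practice? no; or the applicant has completed the prescribed ethics module? yes. So the applicant is a Tier I Holder.
Under paragraph 11: the applicant was previously admitted in a reciprocal jurisdiction? yes; and the applicant has completed a period of supervised practice? no; and the applicant holds indemnity cover? yes. So the applicant is not an Eligible Applicant.
Under paragraph 2: Tier I Holder (paragraph 15)? yes; or not an Eligible Applicant (paragraph 11)? yes; or the applicant has completed the prescribed ethics module? yes. So the applicant is a Tier II Applicant.
Under paragraph 4: the applicant's principal place of practice is within the jurisdiction? no; and the applicant does not hold a recognised first degree? no. So the applicant is not a Reportable Candidate.
Under paragraph 8: Tier II Applicant (paragraph 2)? yes; or Reportable Candidate (paragraph 4)? no. So the applicant is a Scheduled Applicant.
Under paragraph 10: the applicant has paid the renewal levy? yes; and the applicant's principal place of practice is outside the jurisdiction? yes. So the applicant is a Permitted Applicant.
Under paragraph 6: not a Restricted Candidate (paragraph 13)? yes; and Scheduled Applicant (paragraph 8)? yes; and not a Permitted Applicant (paragraph 10)? no. So the applicant is not a Tier IV Applicant.

Permitted Applicant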